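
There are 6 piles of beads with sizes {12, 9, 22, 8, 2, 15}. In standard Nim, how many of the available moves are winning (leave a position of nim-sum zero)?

1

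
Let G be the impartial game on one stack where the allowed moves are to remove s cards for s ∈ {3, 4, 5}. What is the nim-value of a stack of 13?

1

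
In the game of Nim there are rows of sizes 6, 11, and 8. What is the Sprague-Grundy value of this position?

Compute the nim-sum pairwise:
6 ^ 11 = 13
13 ^ 8 = 5

5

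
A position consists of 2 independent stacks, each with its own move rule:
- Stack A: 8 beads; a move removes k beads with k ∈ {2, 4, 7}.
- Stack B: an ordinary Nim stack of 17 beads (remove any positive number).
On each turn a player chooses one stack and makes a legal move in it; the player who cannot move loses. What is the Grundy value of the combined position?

Build the Grundy sequence for stack A with g(k) = mex{g(k−s) : s ∈ {2, 4, 7}, s ≤ k}:
k:     0  1  2  3  4  5  6  7  8
g(k):  0  0  1  1  2  2  0  3  1
So g(8) = 1.
Stack B is a plain Nim stack of size 17, so its Grundy value is 17.
By the Sprague-Grundy theorem, the Grundy value of a sum of independent games is the XOR of the component values.
Combined value = 1 ⊕ 17 = 16.

16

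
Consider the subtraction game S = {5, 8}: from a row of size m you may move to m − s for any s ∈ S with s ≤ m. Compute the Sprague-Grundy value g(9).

1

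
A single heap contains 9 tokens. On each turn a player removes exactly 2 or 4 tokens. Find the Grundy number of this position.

Grundy values for subtraction set {2, 4}:
g(0) = mex{} = 0
g(1) = mex{} = 0
g(2) = mex{0} = 1
g(3) = mex{0} = 1
g(4) = mex{0,1} = 2
g(5) = mex{0,1} = 2
g(6) = mex{1,2} = 0
g(7) = mex{1,2} = 0
g(8) = mex{0,2} = 1
g(9) = mex{0,2} = 1
So g(9) = 1.

1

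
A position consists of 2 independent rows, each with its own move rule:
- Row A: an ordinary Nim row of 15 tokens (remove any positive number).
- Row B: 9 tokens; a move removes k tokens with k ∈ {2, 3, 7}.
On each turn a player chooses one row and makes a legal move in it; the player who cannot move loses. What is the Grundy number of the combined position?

13

Row A is a plain Nim row of size 15, so its Grundy value is 15.
For row B, compute g(0), g(1), … with moves {2, 3, 7}:
g(0) = mex{} = 0
g(1) = mex{} = 0
g(2) = mex{0} = 1
g(3) = mex{0} = 1
g(4) = mex{0,1} = 2
g(5) = mex{1} = 0
g(6) = mex{1,2} = 0
g(7) = mex{0,2} = 1
g(8) = mex{0} = 1
g(9) = mex{0,1} = 2
So g(9) = 2.
By the Sprague-Grundy theorem, the Grundy value of a sum of independent games is the XOR of the component values.
Combined value = 15 XOR 2 = 13.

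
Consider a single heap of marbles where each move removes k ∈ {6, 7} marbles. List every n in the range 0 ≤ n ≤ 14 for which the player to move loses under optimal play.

Build the Grundy sequence with g(k) = mex{g(k−s) : s ∈ {6, 7}, s ≤ k}:
g(0) = mex{} = 0
g(1) = mex{} = 0
g(2) = mex{} = 0
g(3) = mex{} = 0
g(4) = mex{} = 0
g(5) = mex{} = 0
g(6) = mex{0} = 1
g(7) = mex{0} = 1
g(8) = mex{0} = 1
g(9) = mex{0} = 1
g(10) = mex{0} = 1
g(11) = mex{0} = 1
g(12) = mex{0,1} = 2
g(13) = mex{1} = 0
g(14) = mex{1} = 0
The P-positions (g = 0) in 0..14 are 0, 1, 2, 3, 4, 5, 13, 14.

0, 1, 2, 3, 4, 5, 13, 14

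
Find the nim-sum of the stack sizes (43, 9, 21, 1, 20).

In binary:
  101011  (43)
  001001  (9)
  010101  (21)
  000001  (1)
  010100  (20)
  ------
  100010  (34)

34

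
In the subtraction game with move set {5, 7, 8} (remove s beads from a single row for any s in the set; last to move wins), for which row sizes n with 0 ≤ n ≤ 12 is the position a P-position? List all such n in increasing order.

0, 1, 2, 3, 4

Build the Grundy sequence with g(k) = mex{g(k−s) : s ∈ {5, 7, 8}, s ≤ k}:
g(0) = mex{} = 0
g(1) = mex{} = 0
g(2) = mex{} = 0
g(3) = mex{} = 0
g(4) = mex{} = 0
g(5) = mex{0} = 1
g(6) = mex{0} = 1
g(7) = mex{0} = 1
g(8) = mex{0} = 1
g(9) = mex{0} = 1
g(10) = mex{0,1} = 2
g(11) = mex{0,1} = 2
g(12) = mex{0,1} = 2
The P-positions (g = 0) in 0..12 are 0, 1, 2, 3, 4.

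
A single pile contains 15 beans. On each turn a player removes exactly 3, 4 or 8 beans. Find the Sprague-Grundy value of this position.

1

Compute g(0), g(1), … for moves {3, 4, 8}:
k:     0  1  2  3  4  5  6  7  8  9 10 11 12 13 14 15
g(k):  0  0  0  1  1  1  2  0  2  3  1  3  0  0  0  1
So g(15) = 1.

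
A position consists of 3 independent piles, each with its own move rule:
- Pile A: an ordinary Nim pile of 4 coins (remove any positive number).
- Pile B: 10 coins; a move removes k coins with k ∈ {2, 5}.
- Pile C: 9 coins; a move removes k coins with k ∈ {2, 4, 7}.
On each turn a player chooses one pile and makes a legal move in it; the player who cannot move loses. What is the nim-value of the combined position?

5

Pile A is a plain Nim pile of size 4, so its Grundy value is 4.
Grundy values for pile B (subtraction set {2, 5}):
k:     0  1  2  3  4  5  6  7  8  9 10
g(k):  0  0  1  1  0  2  1  0  0  1  1
So g(10) = 1.
Build the Grundy sequence for pile C with g(k) = mex{g(k−s) : s ∈ {2, 4, 7}, s ≤ k}:
k:     0  1  2  3  4  5  6  7  8  9
g(k):  0  0  1  1  2  2  0  3  1  0
So g(9) = 0.
The value of a disjunctive sum is the nim-sum of the parts.
Combined value = 4 XOR 1 XOR 0 = 5.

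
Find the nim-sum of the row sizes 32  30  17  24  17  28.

Compute the nim-sum pairwise:
32 ⊕ 30 = 62
62 ⊕ 17 = 47
47 ⊕ 24 = 55
55 ⊕ 17 = 38
38 ⊕ 28 = 58

58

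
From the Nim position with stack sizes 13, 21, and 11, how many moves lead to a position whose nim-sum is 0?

1

Write each in binary and XOR column by column:
  01101  (13)
  10101  (21)
  01011  (11)
  -----
  10011  (19)
The overall nim-sum is X = 19. A stack of size p has a winning move iff p XOR X < p (reduce it to p XOR X).
  13: 13 XOR 19 = 30 ≥ 13 — no move.
  21: 21 XOR 19 = 6 < 21 — winning move (to 6).
  11: 11 XOR 19 = 24 ≥ 11 — no move.
That gives 1 winning move.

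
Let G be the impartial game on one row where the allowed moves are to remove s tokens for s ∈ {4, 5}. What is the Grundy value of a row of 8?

2

Compute g(0), g(1), … for moves {4, 5}:
g(0) = mex{} = 0
g(1) = mex{} = 0
g(2) = mex{} = 0
g(3) = mex{} = 0
g(4) = mex{0} = 1
g(5) = mex{0} = 1
g(6) = mex{0} = 1
g(7) = mex{0} = 1
g(8) = mex{0,1} = 2
So g(8) = 2.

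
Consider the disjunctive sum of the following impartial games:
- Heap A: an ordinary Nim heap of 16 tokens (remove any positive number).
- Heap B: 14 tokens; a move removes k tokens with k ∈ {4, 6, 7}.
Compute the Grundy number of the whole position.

16

Heap A is a plain Nim heap of size 16, so its Grundy value is 16.
Build the Grundy sequence for heap B with g(k) = mex{g(k−s) : s ∈ {4, 6, 7}, s ≤ k}:
g(0) = mex{} = 0
g(1) = mex{} = 0
g(2) = mex{} = 0
g(3) = mex{} = 0
g(4) = mex{0} = 1
g(5) = mex{0} = 1
g(6) = mex{0} = 1
g(7) = mex{0} = 1
g(8) = mex{0,1} = 2
g(9) = mex{0,1} = 2
g(10) = mex{0,1} = 2
g(11) = mex{1} = 0
g(12) = mex{1,2} = 0
g(13) = mex{1,2} = 0
g(14) = mex{1,2} = 0
So g(14) = 0.
The value of a disjunctive sum is the nim-sum of the parts.
Combined value = 16 XOR 0 = 16.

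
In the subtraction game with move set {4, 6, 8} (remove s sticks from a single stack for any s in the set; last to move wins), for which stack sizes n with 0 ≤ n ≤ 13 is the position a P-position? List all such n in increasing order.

0, 1, 2, 3, 12, 13

Build the Grundy sequence with g(k) = mex{g(k−s) : s ∈ {4, 6, 8}, s ≤ k}:
k:     0  1  2  3  4  5  6  7  8  9 10 11 12 13
g(k):  0  0  0  0  1  1  1  1  2  2  2  2  0  0
The P-positions (g = 0) in 0..13 are 0, 1, 2, 3, 12, 13.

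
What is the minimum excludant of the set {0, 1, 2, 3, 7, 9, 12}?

4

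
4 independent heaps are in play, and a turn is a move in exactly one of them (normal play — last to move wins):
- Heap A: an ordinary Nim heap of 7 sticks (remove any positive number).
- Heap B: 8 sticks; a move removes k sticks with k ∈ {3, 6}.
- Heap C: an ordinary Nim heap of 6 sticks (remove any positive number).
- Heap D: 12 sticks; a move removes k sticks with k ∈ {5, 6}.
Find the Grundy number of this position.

Heap A is a plain Nim heap of size 7, so its Grundy value is 7.
For heap B, compute g(0), g(1), … with moves {3, 6}:
g(0) = mex{} = 0
g(1) = mex{} = 0
g(2) = mex{} = 0
g(3) = mex{0} = 1
g(4) = mex{0} = 1
g(5) = mex{0} = 1
g(6) = mex{0,1} = 2
g(7) = mex{0,1} = 2
g(8) = mex{0,1} = 2
So g(8) = 2.
Heap C is a plain Nim heap of size 6, so its Grundy value is 6.
Build the Grundy sequence for heap D with g(k) = mex{g(k−s) : s ∈ {5, 6}, s ≤ k}:
k:     0  1  2  3  4  5  6  7  8  9 10 11 12
g(k):  0  0  0  0  0  1  1  1  1  1  2  0  0
So g(12) = 0.
The value of a disjunctive sum is the nim-sum of the parts.
Combined value = 7 ⊕ 2 ⊕ 6 ⊕ 0 = 3.

3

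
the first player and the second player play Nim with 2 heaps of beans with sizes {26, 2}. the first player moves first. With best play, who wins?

In binary:
  11010  (26)
  00010  (2)
  -----
  11000  (24)
The nim-sum is 24 ≠ 0, so this is an N-position: the player to move can win; the first player has a winning move.

the first player wins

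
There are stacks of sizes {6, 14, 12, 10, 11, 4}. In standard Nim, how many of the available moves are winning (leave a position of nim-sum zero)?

Nim-sum: 6 XOR 14 XOR 12 XOR 10 XOR 11 XOR 4 = 1.
The overall nim-sum is X = 1. A stack of size p has a winning move iff p XOR X < p (reduce it to p XOR X).
  6: 6 XOR 1 = 7 ≥ 6 — no move.
  14: 14 XOR 1 = 15 ≥ 14 — no move.
  12: 12 XOR 1 = 13 ≥ 12 — no move.
  10: 10 XOR 1 = 11 ≥ 10 — no move.
  11: 11 XOR 1 = 10 < 11 — winning move (to 10).
  4: 4 XOR 1 = 5 ≥ 4 — no move.
That gives 1 winning move.

1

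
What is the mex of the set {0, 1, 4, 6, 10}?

2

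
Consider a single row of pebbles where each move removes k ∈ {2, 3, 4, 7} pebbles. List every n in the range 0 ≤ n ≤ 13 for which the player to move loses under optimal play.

0, 1, 6, 11, 12

Compute g(0), g(1), … for moves {2, 3, 4, 7}:
k:     0  1  2  3  4  5  6  7  8  9 10 11 12 13
g(k):  0  0  1  1  2  2  0  3  1  4  2  0  0  1
The P-positions (g = 0) in 0..13 are 0, 1, 6, 11, 12.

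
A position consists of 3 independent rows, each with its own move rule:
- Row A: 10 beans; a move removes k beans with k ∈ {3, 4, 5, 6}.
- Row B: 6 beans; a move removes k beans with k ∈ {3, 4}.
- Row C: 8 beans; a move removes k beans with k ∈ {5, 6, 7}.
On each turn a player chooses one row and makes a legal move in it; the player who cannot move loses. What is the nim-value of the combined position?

3

Grundy values for row A (subtraction set {3, 4, 5, 6}):
k:     0  1  2  3  4  5  6  7  8  9 10
g(k):  0  0  0  1  1  1  2  2  2  0  0
So g(10) = 0.
Build the Grundy sequence for row B with g(k) = mex{g(k−s) : s ∈ {3, 4}, s ≤ k}:
g(0) = mex{} = 0
g(1) = mex{} = 0
g(2) = mex{} = 0
g(3) = mex{0} = 1
g(4) = mex{0} = 1
g(5) = mex{0} = 1
g(6) = mex{0,1} = 2
So g(6) = 2.
Build the Grundy sequence for row C with g(k) = mex{g(k−s) : s ∈ {5, 6, 7}, s ≤ k}:
g(0) = mex{} = 0
g(1) = mex{} = 0
g(2) = mex{} = 0
g(3) = mex{} = 0
g(4) = mex{} = 0
g(5) = mex{0} = 1
g(6) = mex{0} = 1
g(7) = mex{0} = 1
g(8) = mex{0} = 1
So g(8) = 1.
The value of a disjunctive sum is the nim-sum of the parts.
Combined value = 0 ⊕ 2 ⊕ 1 = 3.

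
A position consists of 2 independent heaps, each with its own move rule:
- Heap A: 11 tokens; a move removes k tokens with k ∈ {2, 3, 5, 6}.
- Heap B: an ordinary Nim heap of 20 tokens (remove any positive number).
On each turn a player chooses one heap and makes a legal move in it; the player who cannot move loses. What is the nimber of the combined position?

21

Grundy values for heap A (subtraction set {2, 3, 5, 6}):
k:     0  1  2  3  4  5  6  7  8  9 10 11
g(k):  0  0  1  1  2  2  3  3  0  0  1  1
So g(11) = 1.
Heap B is a plain Nim heap of size 20, so its Grundy value is 20.
By the Sprague-Grundy theorem, the Grundy value of a sum of independent games is the XOR of the component values.
Combined value = 1 ⊕ 20 = 21.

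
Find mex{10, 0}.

0 is in the set but 1 is not, so the mex is 1.

1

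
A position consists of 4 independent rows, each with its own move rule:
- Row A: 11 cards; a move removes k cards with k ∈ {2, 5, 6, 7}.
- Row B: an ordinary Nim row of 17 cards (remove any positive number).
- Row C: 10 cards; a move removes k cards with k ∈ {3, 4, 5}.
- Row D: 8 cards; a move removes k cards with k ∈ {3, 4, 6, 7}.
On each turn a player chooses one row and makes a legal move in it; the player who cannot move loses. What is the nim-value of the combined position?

16

For row A, compute g(0), g(1), … with moves {2, 5, 6, 7}:
k:     0  1  2  3  4  5  6  7  8  9 10 11
g(k):  0  0  1  1  0  2  1  3  2  2  3  3
So g(11) = 3.
Row B is a plain Nim row of size 17, so its Grundy value is 17.
Build the Grundy sequence for row C with g(k) = mex{g(k−s) : s ∈ {3, 4, 5}, s ≤ k}:
g(0) = mex{} = 0
g(1) = mex{} = 0
g(2) = mex{} = 0
g(3) = mex{0} = 1
g(4) = mex{0} = 1
g(5) = mex{0} = 1
g(6) = mex{0,1} = 2
g(7) = mex{0,1} = 2
g(8) = mex{1} = 0
g(9) = mex{1,2} = 0
g(10) = mex{1,2} = 0
So g(10) = 0.
For row D, compute g(0), g(1), … with moves {3, 4, 6, 7}:
g(0) = mex{} = 0
g(1) = mex{} = 0
g(2) = mex{} = 0
g(3) = mex{0} = 1
g(4) = mex{0} = 1
g(5) = mex{0} = 1
g(6) = mex{0,1} = 2
g(7) = mex{0,1} = 2
g(8) = mex{0,1} = 2
So g(8) = 2.
By the Sprague-Grundy theorem, the Grundy value of a sum of independent games is the XOR of the component values.
Combined value = 3 XOR 17 XOR 0 XOR 2 = 16.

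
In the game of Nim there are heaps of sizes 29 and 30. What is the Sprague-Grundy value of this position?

3

Nim-sum: 29 XOR 30 = 3.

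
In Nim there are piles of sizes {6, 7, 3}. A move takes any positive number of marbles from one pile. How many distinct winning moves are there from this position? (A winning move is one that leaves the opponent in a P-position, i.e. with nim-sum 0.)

Nim-sum: 6 ⊕ 7 ⊕ 3 = 2.
The overall nim-sum is X = 2. A pile of size p has a winning move iff p XOR X < p (reduce it to p XOR X).
  6: 6 XOR 2 = 4 < 6 — winning move (to 4).
  7: 7 XOR 2 = 5 < 7 — winning move (to 5).
  3: 3 XOR 2 = 1 < 3 — winning move (to 1).
That gives 3 winning moves.

3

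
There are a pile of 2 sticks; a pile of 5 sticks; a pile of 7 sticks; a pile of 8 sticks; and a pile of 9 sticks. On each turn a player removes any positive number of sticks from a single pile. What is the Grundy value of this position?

1

Nim-sum: 2 ⊕ 5 ⊕ 7 ⊕ 8 ⊕ 9 = 1.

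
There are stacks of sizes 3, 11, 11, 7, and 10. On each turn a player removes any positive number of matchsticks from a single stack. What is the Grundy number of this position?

In binary:
  0011  (3)
  1011  (11)
  1011  (11)
  0111  (7)
  1010  (10)
  ----
  1110  (14)

14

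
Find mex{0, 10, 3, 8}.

1

0 is in the set but 1 is not, so the mex is 1.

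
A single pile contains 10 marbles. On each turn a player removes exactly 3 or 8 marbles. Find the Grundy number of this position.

Grundy values for subtraction set {3, 8}:
g(0) = mex{} = 0
g(1) = mex{} = 0
g(2) = mex{} = 0
g(3) = mex{0} = 1
g(4) = mex{0} = 1
g(5) = mex{0} = 1
g(6) = mex{1} = 0
g(7) = mex{1} = 0
g(8) = mex{0,1} = 2
g(9) = mex{0} = 1
g(10) = mex{0} = 1
So g(10) = 1.

1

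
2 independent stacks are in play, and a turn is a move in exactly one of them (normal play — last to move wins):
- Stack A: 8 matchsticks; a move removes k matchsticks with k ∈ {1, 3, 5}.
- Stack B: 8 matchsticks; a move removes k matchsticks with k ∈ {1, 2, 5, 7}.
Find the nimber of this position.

2

For stack A, compute g(0), g(1), … with moves {1, 3, 5}:
k:     0  1  2  3  4  5  6  7  8
g(k):  0  1  0  1  0  1  0  1  0
So g(8) = 0.
Build the Grundy sequence for stack B with g(k) = mex{g(k−s) : s ∈ {1, 2, 5, 7}, s ≤ k}:
k:     0  1  2  3  4  5  6  7  8
g(k):  0  1  2  0  1  2  0  1  2
So g(8) = 2.
The value of a disjunctive sum is the nim-sum of the parts.
Combined value = 0 XOR 2 = 2.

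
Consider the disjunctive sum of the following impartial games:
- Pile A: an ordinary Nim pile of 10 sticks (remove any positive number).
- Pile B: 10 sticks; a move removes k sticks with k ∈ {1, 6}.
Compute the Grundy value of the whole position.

11

Pile A is a plain Nim pile of size 10, so its Grundy value is 10.
For pile B, compute g(0), g(1), … with moves {1, 6}:
k:     0  1  2  3  4  5  6  7  8  9 10
g(k):  0  1  0  1  0  1  2  0  1  0  1
So g(10) = 1.
The value of a disjunctive sum is the nim-sum of the parts.
Combined value = 10 ⊕ 1 = 11.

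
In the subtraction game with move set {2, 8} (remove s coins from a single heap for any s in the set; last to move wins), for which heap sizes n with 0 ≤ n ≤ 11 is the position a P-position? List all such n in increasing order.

0, 1, 4, 5, 10, 11

Grundy values for subtraction set {2, 8}:
k:     0  1  2  3  4  5  6  7  8  9 10 11
g(k):  0  0  1  1  0  0  1  1  2  2  0  0
The P-positions (g = 0) in 0..11 are 0, 1, 4, 5, 10, 11.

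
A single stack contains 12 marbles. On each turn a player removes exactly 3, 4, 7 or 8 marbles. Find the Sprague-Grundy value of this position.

Grundy values for subtraction set {3, 4, 7, 8}:
g(0) = mex{} = 0
g(1) = mex{} = 0
g(2) = mex{} = 0
g(3) = mex{0} = 1
g(4) = mex{0} = 1
g(5) = mex{0} = 1
g(6) = mex{0,1} = 2
g(7) = mex{0,1} = 2
g(8) = mex{0,1} = 2
g(9) = mex{0,1,2} = 3
g(10) = mex{0,1,2} = 3
g(11) = mex{1,2} = 0
g(12) = mex{1,2,3} = 0
So g(12) = 0.

0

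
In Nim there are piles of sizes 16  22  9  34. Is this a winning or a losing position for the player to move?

Winning position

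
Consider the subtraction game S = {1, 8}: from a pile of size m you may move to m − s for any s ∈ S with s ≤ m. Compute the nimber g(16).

1

Compute g(0), g(1), … for moves {1, 8}:
k:     0  1  2  3  4  5  6  7  8  9 10 11 12 13 14 15 16
g(k):  0  1  0  1  0  1  0  1  2  0  1  0  1  0  1  0  1
So g(16) = 1.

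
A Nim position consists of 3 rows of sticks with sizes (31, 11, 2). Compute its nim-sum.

22

Compute the nim-sum pairwise:
31 ⊕ 11 = 20
20 ⊕ 2 = 22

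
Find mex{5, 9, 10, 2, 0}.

1

0 is in the set but 1 is not, so the mex is 1.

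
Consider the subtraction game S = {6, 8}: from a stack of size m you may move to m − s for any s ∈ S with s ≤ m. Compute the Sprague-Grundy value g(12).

2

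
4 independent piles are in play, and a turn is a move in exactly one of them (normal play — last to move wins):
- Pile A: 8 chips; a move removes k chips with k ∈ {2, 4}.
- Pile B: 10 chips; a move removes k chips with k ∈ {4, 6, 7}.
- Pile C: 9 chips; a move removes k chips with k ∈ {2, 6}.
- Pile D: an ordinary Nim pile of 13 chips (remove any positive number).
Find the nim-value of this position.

Grundy values for pile A (subtraction set {2, 4}):
k:     0  1  2  3  4  5  6  7  8
g(k):  0  0  1  1  2  2  0  0  1
So g(8) = 1.
Build the Grundy sequence for pile B with g(k) = mex{g(k−s) : s ∈ {4, 6, 7}, s ≤ k}:
k:     0  1  2  3  4  5  6  7  8  9 10
g(k):  0  0  0  0  1  1  1  1  2  2  2
So g(10) = 2.
Grundy values for pile C (subtraction set {2, 6}):
g(0) = mex{} = 0
g(1) = mex{} = 0
g(2) = mex{0} = 1
g(3) = mex{0} = 1
g(4) = mex{1} = 0
g(5) = mex{1} = 0
g(6) = mex{0} = 1
g(7) = mex{0} = 1
g(8) = mex{1} = 0
g(9) = mex{1} = 0
So g(9) = 0.
Pile D is a plain Nim pile of size 13, so its Grundy value is 13.
By the Sprague-Grundy theorem, the Grundy value of a sum of independent games is the XOR of the component values.
Combined value = 1 XOR 2 XOR 0 XOR 13 = 14.

14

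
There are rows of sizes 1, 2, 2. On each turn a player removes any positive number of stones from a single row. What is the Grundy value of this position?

Nim-sum: 1 XOR 2 XOR 2 = 1.

1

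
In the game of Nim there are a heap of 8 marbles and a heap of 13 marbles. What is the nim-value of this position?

In binary:
  1000  (8)
  1101  (13)
  ----
  0101  (5)

5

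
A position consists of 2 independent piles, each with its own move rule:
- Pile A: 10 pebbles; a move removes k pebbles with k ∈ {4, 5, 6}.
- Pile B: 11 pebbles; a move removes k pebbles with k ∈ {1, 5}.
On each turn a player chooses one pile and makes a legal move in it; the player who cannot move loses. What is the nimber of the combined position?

For pile A, compute g(0), g(1), … with moves {4, 5, 6}:
k:     0  1  2  3  4  5  6  7  8  9 10
g(k):  0  0  0  0  1  1  1  1  2  2  0
So g(10) = 0.
For pile B, compute g(0), g(1), … with moves {1, 5}:
k:     0  1  2  3  4  5  6  7  8  9 10 11
g(k):  0  1  0  1  0  1  0  1  0  1  0  1
So g(11) = 1.
By the Sprague-Grundy theorem, the Grundy value of a sum of independent games is the XOR of the component values.
Combined value = 0 XOR 1 = 1.

1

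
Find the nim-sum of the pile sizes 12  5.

9

Write each in binary and XOR column by column:
  1100  (12)
  0101  (5)
  ----
  1001  (9)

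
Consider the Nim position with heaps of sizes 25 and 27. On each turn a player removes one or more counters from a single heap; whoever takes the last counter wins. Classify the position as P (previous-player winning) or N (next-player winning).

N-position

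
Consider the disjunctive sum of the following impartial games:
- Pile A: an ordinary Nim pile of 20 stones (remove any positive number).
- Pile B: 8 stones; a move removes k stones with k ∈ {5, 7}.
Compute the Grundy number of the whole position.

Pile A is a plain Nim pile of size 20, so its Grundy value is 20.
For pile B, compute g(0), g(1), … with moves {5, 7}:
g(0) = mex{} = 0
g(1) = mex{} = 0
g(2) = mex{} = 0
g(3) = mex{} = 0
g(4) = mex{} = 0
g(5) = mex{0} = 1
g(6) = mex{0} = 1
g(7) = mex{0} = 1
g(8) = mex{0} = 1
So g(8) = 1.
The value of a disjunctive sum is the nim-sum of the parts.
Combined value = 20 ⊕ 1 = 21.

21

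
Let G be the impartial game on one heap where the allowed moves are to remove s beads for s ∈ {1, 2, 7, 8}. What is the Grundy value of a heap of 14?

Build the Grundy sequence with g(k) = mex{g(k−s) : s ∈ {1, 2, 7, 8}, s ≤ k}:
k:     0  1  2  3  4  5  6  7  8  9 10 11 12 13 14
g(k):  0  1  2  0  1  2  0  1  2  0  1  2  0  1  2
So g(14) = 2.

2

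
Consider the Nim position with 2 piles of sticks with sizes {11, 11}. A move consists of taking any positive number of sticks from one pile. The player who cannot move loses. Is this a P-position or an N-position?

Compute the nim-sum pairwise:
11 ^ 11 = 0
The nim-sum is 0, so this is a P-position: the player to move is in a losing position under optimal play.

P-position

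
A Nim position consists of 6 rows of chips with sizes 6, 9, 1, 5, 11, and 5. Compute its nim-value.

Bitwise XOR of the heap sizes:
  0110  (6)
  1001  (9)
  0001  (1)
  0101  (5)
  1011  (11)
  0101  (5)
  ----
  0101  (5)

5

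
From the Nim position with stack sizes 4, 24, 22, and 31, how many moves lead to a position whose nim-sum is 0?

Write each in binary and XOR column by column:
  00100  (4)
  11000  (24)
  10110  (22)
  11111  (31)
  -----
  10101  (21)
The overall nim-sum is X = 21. A stack of size p has a winning move iff p XOR X < p (reduce it to p XOR X).
  4: 4 XOR 21 = 17 ≥ 4 — no move.
  24: 24 XOR 21 = 13 < 24 — winning move (to 13).
  22: 22 XOR 21 = 3 < 22 — winning move (to 3).
  31: 31 XOR 21 = 10 < 31 — winning move (to 10).
That gives 3 winning moves.

3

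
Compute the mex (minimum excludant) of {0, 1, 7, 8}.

2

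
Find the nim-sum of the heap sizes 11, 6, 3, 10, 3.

Compute the nim-sum pairwise:
11 ^ 6 = 13
13 ^ 3 = 14
14 ^ 10 = 4
4 ^ 3 = 7

7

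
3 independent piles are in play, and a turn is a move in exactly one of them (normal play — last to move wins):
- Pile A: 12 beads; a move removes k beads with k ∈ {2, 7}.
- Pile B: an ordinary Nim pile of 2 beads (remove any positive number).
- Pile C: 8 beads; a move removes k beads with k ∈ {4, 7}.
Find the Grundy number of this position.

Grundy values for pile A (subtraction set {2, 7}):
g(0) = mex{} = 0
g(1) = mex{} = 0
g(2) = mex{0} = 1
g(3) = mex{0} = 1
g(4) = mex{1} = 0
g(5) = mex{1} = 0
g(6) = mex{0} = 1
g(7) = mex{0} = 1
g(8) = mex{0,1} = 2
g(9) = mex{1} = 0
g(10) = mex{1,2} = 0
g(11) = mex{0} = 1
g(12) = mex{0} = 1
So g(12) = 1.
Pile B is a plain Nim pile of size 2, so its Grundy value is 2.
Grundy values for pile C (subtraction set {4, 7}):
k:     0  1  2  3  4  5  6  7  8
g(k):  0  0  0  0  1  1  1  1  2
So g(8) = 2.
The value of a disjunctive sum is the nim-sum of the parts.
Combined value = 1 ⊕ 2 ⊕ 2 = 1.

1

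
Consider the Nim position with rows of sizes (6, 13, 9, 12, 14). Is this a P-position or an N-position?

P-position

Nim-sum: 6 XOR 13 XOR 9 XOR 12 XOR 14 = 0.
The nim-sum is 0, so this is a P-position: the player to move is in a losing position under optimal play.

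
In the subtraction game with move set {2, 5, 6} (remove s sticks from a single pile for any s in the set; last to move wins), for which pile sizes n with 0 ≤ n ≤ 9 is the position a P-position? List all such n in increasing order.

0, 1, 4, 8

Compute g(0), g(1), … for moves {2, 5, 6}:
k:     0  1  2  3  4  5  6  7  8  9
g(k):  0  0  1  1  0  2  1  3  0  2
The P-positions (g = 0) in 0..9 are 0, 1, 4, 8.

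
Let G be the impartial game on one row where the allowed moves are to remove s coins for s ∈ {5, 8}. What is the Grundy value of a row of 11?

Build the Grundy sequence with g(k) = mex{g(k−s) : s ∈ {5, 8}, s ≤ k}:
k:     0  1  2  3  4  5  6  7  8  9 10 11
g(k):  0  0  0  0  0  1  1  1  1  1  2  2
So g(11) = 2.

2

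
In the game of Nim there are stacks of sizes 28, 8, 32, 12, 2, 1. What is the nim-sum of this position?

59

Nim-sum: 28 ⊕ 8 ⊕ 32 ⊕ 12 ⊕ 2 ⊕ 1 = 59.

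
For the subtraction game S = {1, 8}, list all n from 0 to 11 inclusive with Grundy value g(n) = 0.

0, 2, 4, 6, 9, 11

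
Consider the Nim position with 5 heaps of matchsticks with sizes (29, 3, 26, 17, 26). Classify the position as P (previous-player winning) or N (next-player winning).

N-position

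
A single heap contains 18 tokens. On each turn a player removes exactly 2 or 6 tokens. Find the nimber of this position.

1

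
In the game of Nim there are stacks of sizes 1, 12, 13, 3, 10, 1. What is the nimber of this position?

8

Compute the nim-sum pairwise:
1 XOR 12 = 13
13 XOR 13 = 0
0 XOR 3 = 3
3 XOR 10 = 9
9 XOR 1 = 8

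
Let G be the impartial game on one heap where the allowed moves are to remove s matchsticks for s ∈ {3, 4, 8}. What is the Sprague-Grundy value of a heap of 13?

Grundy values for subtraction set {3, 4, 8}:
g(0) = mex{} = 0
g(1) = mex{} = 0
g(2) = mex{} = 0
g(3) = mex{0} = 1
g(4) = mex{0} = 1
g(5) = mex{0} = 1
g(6) = mex{0,1} = 2
g(7) = mex{1} = 0
g(8) = mex{0,1} = 2
g(9) = mex{0,1,2} = 3
g(10) = mex{0,2} = 1
g(11) = mex{0,1,2} = 3
g(12) = mex{1,2,3} = 0
g(13) = mex{1,3} = 0
So g(13) = 0.

0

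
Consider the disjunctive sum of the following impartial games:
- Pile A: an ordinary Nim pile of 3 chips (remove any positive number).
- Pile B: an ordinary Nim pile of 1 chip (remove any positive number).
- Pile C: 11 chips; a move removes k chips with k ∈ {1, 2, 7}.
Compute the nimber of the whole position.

0

Pile A is a plain Nim pile of size 3, so its Grundy value is 3.
Pile B is a plain Nim pile of size 1, so its Grundy value is 1.
Grundy values for pile C (subtraction set {1, 2, 7}):
g(0) = mex{} = 0
g(1) = mex{0} = 1
g(2) = mex{0,1} = 2
g(3) = mex{1,2} = 0
g(4) = mex{0,2} = 1
g(5) = mex{0,1} = 2
g(6) = mex{1,2} = 0
g(7) = mex{0,2} = 1
g(8) = mex{0,1} = 2
g(9) = mex{1,2} = 0
g(10) = mex{0,2} = 1
g(11) = mex{0,1} = 2
So g(11) = 2.
The value of a disjunctive sum is the nim-sum of the parts.
Combined value = 3 XOR 1 XOR 2 = 0.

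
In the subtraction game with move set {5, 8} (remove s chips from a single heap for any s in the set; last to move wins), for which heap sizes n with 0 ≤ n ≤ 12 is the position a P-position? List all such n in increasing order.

0, 1, 2, 3, 4

Compute g(0), g(1), … for moves {5, 8}:
g(0) = mex{} = 0
g(1) = mex{} = 0
g(2) = mex{} = 0
g(3) = mex{} = 0
g(4) = mex{} = 0
g(5) = mex{0} = 1
g(6) = mex{0} = 1
g(7) = mex{0} = 1
g(8) = mex{0} = 1
g(9) = mex{0} = 1
g(10) = mex{0,1} = 2
g(11) = mex{0,1} = 2
g(12) = mex{0,1} = 2
The P-positions (g = 0) in 0..12 are 0, 1, 2, 3, 4.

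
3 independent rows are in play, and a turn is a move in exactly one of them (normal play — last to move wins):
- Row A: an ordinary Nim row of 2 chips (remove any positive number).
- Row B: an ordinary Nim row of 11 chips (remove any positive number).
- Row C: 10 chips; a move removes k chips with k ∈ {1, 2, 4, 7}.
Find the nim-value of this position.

8

Row A is a plain Nim row of size 2, so its Grundy value is 2.
Row B is a plain Nim row of size 11, so its Grundy value is 11.
Grundy values for row C (subtraction set {1, 2, 4, 7}):
k:     0  1  2  3  4  5  6  7  8  9 10
g(k):  0  1  2  0  1  2  0  1  2  0  1
So g(10) = 1.
By the Sprague-Grundy theorem, the Grundy value of a sum of independent games is the XOR of the component values.
Combined value = 2 ⊕ 11 ⊕ 1 = 8.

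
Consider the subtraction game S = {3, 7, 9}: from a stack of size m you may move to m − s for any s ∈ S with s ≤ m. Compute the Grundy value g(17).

1

Grundy values for subtraction set {3, 7, 9}:
k:     0  1  2  3  4  5  6  7  8  9 10 11 12 13 14 15 16 17
g(k):  0  0  0  1  1  1  0  2  2  1  3  3  0  2  0  1  0  1
So g(17) = 1.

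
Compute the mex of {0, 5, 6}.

1

0 is in the set but 1 is not, so the mex is 1.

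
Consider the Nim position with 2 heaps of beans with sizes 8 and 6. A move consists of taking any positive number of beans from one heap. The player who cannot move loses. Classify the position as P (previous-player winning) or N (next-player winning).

N-position

Bitwise XOR of the heap sizes:
  1000  (8)
  0110  (6)
  ----
  1110  (14)
The nim-sum is 14 ≠ 0, so this is an N-position: the player to move can win.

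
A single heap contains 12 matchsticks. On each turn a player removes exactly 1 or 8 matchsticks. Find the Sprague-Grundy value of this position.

Compute g(0), g(1), … for moves {1, 8}:
k:     0  1  2  3  4  5  6  7  8  9 10 11 12
g(k):  0  1  0  1  0  1  0  1  2  0  1  0  1
So g(12) = 1.

1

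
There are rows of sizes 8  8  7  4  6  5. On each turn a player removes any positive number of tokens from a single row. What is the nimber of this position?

In binary:
  1000  (8)
  1000  (8)
  0111  (7)
  0100  (4)
  0110  (6)
  0101  (5)
  ----
  0000  (0)

0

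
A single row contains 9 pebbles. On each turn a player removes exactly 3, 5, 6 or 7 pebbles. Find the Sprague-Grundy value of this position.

Build the Grundy sequence with g(k) = mex{g(k−s) : s ∈ {3, 5, 6, 7}, s ≤ k}:
k:     0  1  2  3  4  5  6  7  8  9
g(k):  0  0  0  1  1  1  2  2  2  3
So g(9) = 3.

3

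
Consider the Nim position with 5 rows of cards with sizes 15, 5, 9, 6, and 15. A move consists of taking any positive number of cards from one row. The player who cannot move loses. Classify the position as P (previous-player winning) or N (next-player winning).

N-position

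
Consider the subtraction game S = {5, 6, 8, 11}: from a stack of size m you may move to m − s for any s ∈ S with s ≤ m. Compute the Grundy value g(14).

Compute g(0), g(1), … for moves {5, 6, 8, 11}:
g(0) = mex{} = 0
g(1) = mex{} = 0
g(2) = mex{} = 0
g(3) = mex{} = 0
g(4) = mex{} = 0
g(5) = mex{0} = 1
g(6) = mex{0} = 1
g(7) = mex{0} = 1
g(8) = mex{0} = 1
g(9) = mex{0} = 1
g(10) = mex{0,1} = 2
g(11) = mex{0,1} = 2
g(12) = mex{0,1} = 2
g(13) = mex{0,1} = 2
g(14) = mex{0,1} = 2
So g(14) = 2.

2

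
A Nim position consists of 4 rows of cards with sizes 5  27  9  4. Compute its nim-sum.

Compute the nim-sum pairwise:
5 ^ 27 = 30
30 ^ 9 = 23
23 ^ 4 = 19

19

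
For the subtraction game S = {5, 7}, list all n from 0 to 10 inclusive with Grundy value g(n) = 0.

0, 1, 2, 3, 4

Compute g(0), g(1), … for moves {5, 7}:
g(0) = mex{} = 0
g(1) = mex{} = 0
g(2) = mex{} = 0
g(3) = mex{} = 0
g(4) = mex{} = 0
g(5) = mex{0} = 1
g(6) = mex{0} = 1
g(7) = mex{0} = 1
g(8) = mex{0} = 1
g(9) = mex{0} = 1
g(10) = mex{0,1} = 2
The P-positions (g = 0) in 0..10 are 0, 1, 2, 3, 4.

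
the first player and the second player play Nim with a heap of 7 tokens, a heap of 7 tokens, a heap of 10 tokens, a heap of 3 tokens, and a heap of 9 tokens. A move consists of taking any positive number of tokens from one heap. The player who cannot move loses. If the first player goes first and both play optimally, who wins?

the second player wins

Nim-sum: 7 ^ 7 ^ 10 ^ 3 ^ 9 = 0.
The nim-sum is 0, so this is a P-position: the player to move is in a losing position under optimal play; the first player is about to move from it and so loses — the second player wins.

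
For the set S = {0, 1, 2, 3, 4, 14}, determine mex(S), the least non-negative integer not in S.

5

The values 0, 1, 2, 3, 4 are all present; 5 is the first non-negative integer missing from the set.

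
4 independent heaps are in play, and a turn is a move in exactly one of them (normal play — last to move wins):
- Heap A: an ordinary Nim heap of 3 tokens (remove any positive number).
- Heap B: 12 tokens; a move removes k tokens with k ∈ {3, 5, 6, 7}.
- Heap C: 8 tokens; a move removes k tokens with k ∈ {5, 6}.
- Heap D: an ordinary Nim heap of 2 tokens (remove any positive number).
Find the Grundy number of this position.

Heap A is a plain Nim heap of size 3, so its Grundy value is 3.
For heap B, compute g(0), g(1), … with moves {3, 5, 6, 7}:
k:     0  1  2  3  4  5  6  7  8  9 10 11 12
g(k):  0  0  0  1  1  1  2  2  2  3  0  0  0
So g(12) = 0.
For heap C, compute g(0), g(1), … with moves {5, 6}:
k:     0  1  2  3  4  5  6  7  8
g(k):  0  0  0  0  0  1  1  1  1
So g(8) = 1.
Heap D is a plain Nim heap of size 2, so its Grundy value is 2.
The value of a disjunctive sum is the nim-sum of the parts.
Combined value = 3 ⊕ 0 ⊕ 1 ⊕ 2 = 0.

0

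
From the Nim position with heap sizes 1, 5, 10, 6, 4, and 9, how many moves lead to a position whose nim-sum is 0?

3

Nim-sum: 1 ^ 5 ^ 10 ^ 6 ^ 4 ^ 9 = 5.
The overall nim-sum is X = 5. A heap of size p has a winning move iff p XOR X < p (reduce it to p XOR X).
  1: 1 XOR 5 = 4 ≥ 1 — no move.
  5: 5 XOR 5 = 0 < 5 — winning move (to 0).
  10: 10 XOR 5 = 15 ≥ 10 — no move.
  6: 6 XOR 5 = 3 < 6 — winning move (to 3).
  4: 4 XOR 5 = 1 < 4 — winning move (to 1).
  9: 9 XOR 5 = 12 ≥ 9 — no move.
That gives 3 winning moves.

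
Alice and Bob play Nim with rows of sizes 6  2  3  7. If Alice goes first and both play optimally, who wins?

Bob wins

Nim-sum: 6 ⊕ 2 ⊕ 3 ⊕ 7 = 0.
The nim-sum is 0, so this is a P-position: the player to move is in a losing position under optimal play; Alice is about to move from it and so loses — Bob wins.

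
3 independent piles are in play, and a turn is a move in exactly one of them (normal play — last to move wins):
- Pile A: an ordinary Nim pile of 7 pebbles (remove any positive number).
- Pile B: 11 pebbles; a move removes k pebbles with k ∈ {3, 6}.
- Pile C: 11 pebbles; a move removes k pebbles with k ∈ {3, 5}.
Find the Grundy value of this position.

Pile A is a plain Nim pile of size 7, so its Grundy value is 7.
Build the Grundy sequence for pile B with g(k) = mex{g(k−s) : s ∈ {3, 6}, s ≤ k}:
g(0) = mex{} = 0
g(1) = mex{} = 0
g(2) = mex{} = 0
g(3) = mex{0} = 1
g(4) = mex{0} = 1
g(5) = mex{0} = 1
g(6) = mex{0,1} = 2
g(7) = mex{0,1} = 2
g(8) = mex{0,1} = 2
g(9) = mex{1,2} = 0
g(10) = mex{1,2} = 0
g(11) = mex{1,2} = 0
So g(11) = 0.
For pile C, compute g(0), g(1), … with moves {3, 5}:
k:     0  1  2  3  4  5  6  7  8  9 10 11
g(k):  0  0  0  1  1  1  2  2  0  0  0  1
So g(11) = 1.
By the Sprague-Grundy theorem, the Grundy value of a sum of independent games is the XOR of the component values.
Combined value = 7 XOR 0 XOR 1 = 6.

6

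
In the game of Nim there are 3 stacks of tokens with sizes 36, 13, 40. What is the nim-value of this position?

1

Write each in binary and XOR column by column:
  100100  (36)
  001101  (13)
  101000  (40)
  ------
  000001  (1)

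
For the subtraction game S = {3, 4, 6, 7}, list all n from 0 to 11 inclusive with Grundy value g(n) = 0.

0, 1, 2, 10, 11

Build the Grundy sequence with g(k) = mex{g(k−s) : s ∈ {3, 4, 6, 7}, s ≤ k}:
g(0) = mex{} = 0
g(1) = mex{} = 0
g(2) = mex{} = 0
g(3) = mex{0} = 1
g(4) = mex{0} = 1
g(5) = mex{0} = 1
g(6) = mex{0,1} = 2
g(7) = mex{0,1} = 2
g(8) = mex{0,1} = 2
g(9) = mex{0,1,2} = 3
g(10) = mex{1,2} = 0
g(11) = mex{1,2} = 0
The P-positions (g = 0) in 0..11 are 0, 1, 2, 10, 11.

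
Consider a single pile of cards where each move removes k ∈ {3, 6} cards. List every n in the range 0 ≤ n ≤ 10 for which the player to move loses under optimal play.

Compute g(0), g(1), … for moves {3, 6}:
g(0) = mex{} = 0
g(1) = mex{} = 0
g(2) = mex{} = 0
g(3) = mex{0} = 1
g(4) = mex{0} = 1
g(5) = mex{0} = 1
g(6) = mex{0,1} = 2
g(7) = mex{0,1} = 2
g(8) = mex{0,1} = 2
g(9) = mex{1,2} = 0
g(10) = mex{1,2} = 0
The P-positions (g = 0) in 0..10 are 0, 1, 2, 9, 10.

0, 1, 2, 9, 10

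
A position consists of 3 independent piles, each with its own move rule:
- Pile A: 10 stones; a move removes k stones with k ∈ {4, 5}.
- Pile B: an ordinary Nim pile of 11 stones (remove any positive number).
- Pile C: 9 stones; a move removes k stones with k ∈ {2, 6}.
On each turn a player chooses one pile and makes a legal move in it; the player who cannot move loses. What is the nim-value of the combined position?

For pile A, compute g(0), g(1), … with moves {4, 5}:
k:     0  1  2  3  4  5  6  7  8  9 10
g(k):  0  0  0  0  1  1  1  1  2  0  0
So g(10) = 0.
Pile B is a plain Nim pile of size 11, so its Grundy value is 11.
For pile C, compute g(0), g(1), … with moves {2, 6}:
k:     0  1  2  3  4  5  6  7  8  9
g(k):  0  0  1  1  0  0  1  1  0  0
So g(9) = 0.
By the Sprague-Grundy theorem, the Grundy value of a sum of independent games is the XOR of the component values.
Combined value = 0 XOR 11 XOR 0 = 11.

11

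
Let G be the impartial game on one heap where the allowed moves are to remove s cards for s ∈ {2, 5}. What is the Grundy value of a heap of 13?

1

Build the Grundy sequence with g(k) = mex{g(k−s) : s ∈ {2, 5}, s ≤ k}:
k:     0  1  2  3  4  5  6  7  8  9 10 11 12 13
g(k):  0  0  1  1  0  2  1  0  0  1  1  0  2  1
So g(13) = 1.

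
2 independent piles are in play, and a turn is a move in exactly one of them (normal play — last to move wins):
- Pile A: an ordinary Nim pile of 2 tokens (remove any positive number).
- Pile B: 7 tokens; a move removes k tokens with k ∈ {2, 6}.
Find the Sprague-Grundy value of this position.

Pile A is a plain Nim pile of size 2, so its Grundy value is 2.
Grundy values for pile B (subtraction set {2, 6}):
g(0) = mex{} = 0
g(1) = mex{} = 0
g(2) = mex{0} = 1
g(3) = mex{0} = 1
g(4) = mex{1} = 0
g(5) = mex{1} = 0
g(6) = mex{0} = 1
g(7) = mex{0} = 1
So g(7) = 1.
By the Sprague-Grundy theorem, the Grundy value of a sum of independent games is the XOR of the component values.
Combined value = 2 ⊕ 1 = 3.

3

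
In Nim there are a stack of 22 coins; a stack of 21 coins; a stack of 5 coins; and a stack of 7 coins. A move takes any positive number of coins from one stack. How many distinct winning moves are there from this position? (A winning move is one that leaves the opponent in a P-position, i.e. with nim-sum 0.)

3

Compute the nim-sum pairwise:
22 ⊕ 21 = 3
3 ⊕ 5 = 6
6 ⊕ 7 = 1
The overall nim-sum is X = 1. A stack of size p has a winning move iff p XOR X < p (reduce it to p XOR X).
  22: 22 XOR 1 = 23 ≥ 22 — no move.
  21: 21 XOR 1 = 20 < 21 — winning move (to 20).
  5: 5 XOR 1 = 4 < 5 — winning move (to 4).
  7: 7 XOR 1 = 6 < 7 — winning move (to 6).
That gives 3 winning moves.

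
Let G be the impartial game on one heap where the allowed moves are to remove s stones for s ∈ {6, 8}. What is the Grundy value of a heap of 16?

0

Grundy values for subtraction set {6, 8}:
k:     0  1  2  3  4  5  6  7  8  9 10 11 12 13 14 15 16
g(k):  0  0  0  0  0  0  1  1  1  1  1  1  2  2  0  0  0
So g(16) = 0.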